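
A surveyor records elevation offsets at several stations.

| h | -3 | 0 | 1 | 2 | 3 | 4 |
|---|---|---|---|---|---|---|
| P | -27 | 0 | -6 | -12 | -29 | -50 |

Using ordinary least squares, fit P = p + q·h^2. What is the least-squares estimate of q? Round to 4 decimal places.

q = -3.0413

Normal-equation sums: Σ1 = 6, Σh^2 = 39, Σh^2·h^2 = 435.
Right-hand side: ΣP = -124, Σh^2·P = -1358.
AᵀA·[p, q]ᵀ = AᵀP becomes [[6, 39]; [39, 435]]·[p, q]ᵀ = [-124, -1358]ᵀ.
Determinant 6·435 − 39² = 1089.
p = ((-124)·435 − 39·(-1358))/1089 = -326/363; q = (6·(-1358) − 39·(-124))/1089 = -368/121.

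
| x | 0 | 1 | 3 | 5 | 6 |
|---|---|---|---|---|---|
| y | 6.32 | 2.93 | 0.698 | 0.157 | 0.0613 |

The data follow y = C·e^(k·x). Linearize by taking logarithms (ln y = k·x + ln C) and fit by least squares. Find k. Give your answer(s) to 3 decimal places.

Taking logs, ln y = k·x + ln C, so regress ln y on x.
AᵀA = [[71.0000, 15.0000]; [15.0000, 5]], rhs = [-26.0130, -2.0843]ᵀ  (here Σx = 15.0000, Σ(x)² = 71.0000, Σln y = -2.0843, Σx·ln y = -26.0130).
Solving (det = 130.0000): k = -0.76000, ln C = 1.86315.

k = -0.760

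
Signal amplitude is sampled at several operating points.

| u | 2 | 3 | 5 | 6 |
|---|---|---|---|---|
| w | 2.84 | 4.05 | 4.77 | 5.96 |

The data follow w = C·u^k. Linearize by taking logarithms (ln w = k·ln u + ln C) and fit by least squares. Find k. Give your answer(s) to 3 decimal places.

k = 0.611

Linearized form: ln w = k·ln u + ln C. From the 4 transformed points,
Sums: Σln u = 5.1930, Σ(ln u)² = 7.4881, Σln w = 5.7899, Σln u·ln w = 7.9731.
Normal system: [[7.4881, 5.1930]; [5.1930, 4]]·[k, ln C]ᵀ = [7.9731, 5.7899]ᵀ.
Slope k = (n·Σln u·ln w − Σln u·Σln w)/(n·Σ(ln u)² − (Σln u)²) = (4·7.9731 − 5.1930·5.7899)/2.9856 = 0.61141; ln C = (Σln w − k·Σln u)/n = 0.65373.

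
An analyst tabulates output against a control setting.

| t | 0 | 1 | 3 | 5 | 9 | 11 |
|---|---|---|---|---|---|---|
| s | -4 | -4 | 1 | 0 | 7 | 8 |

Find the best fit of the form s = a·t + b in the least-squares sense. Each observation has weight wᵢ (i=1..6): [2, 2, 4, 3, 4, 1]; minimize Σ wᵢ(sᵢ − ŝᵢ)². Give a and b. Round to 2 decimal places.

a = 1.17, b = -4.05

With design matrix X, XᵀWX = [[558, 76]; [76, 16]] and XᵀWs = [344, 24]ᵀ.
det = 558·16 − 76² = 3152.
a = (344·16 − 76·24)/3152 = 230/197; b = (558·24 − 76·344)/3152 = -797/197.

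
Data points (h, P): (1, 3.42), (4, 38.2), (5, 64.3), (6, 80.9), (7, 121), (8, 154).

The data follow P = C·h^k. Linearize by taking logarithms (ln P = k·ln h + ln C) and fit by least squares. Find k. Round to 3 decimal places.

Taking logs, ln P = k·ln h + ln C, so regress ln P on ln h.
Sums: Σln h = 8.8128, Σ(ln h)² = 15.8331, Σln P = 23.2620, Σln h·ln P = 39.4288.
Normal system: [[15.8331, 8.8128]; [8.8128, 6]]·[k, ln C]ᵀ = [39.4288, 23.2620]ᵀ.
Slope k = (n·Σln h·ln P − Σln h·Σln P)/(n·Σ(ln h)² − (Σln h)²) = (6·39.4288 − 8.8128·23.2620)/17.3327 = 1.82134; ln C = (Σln P − k·Σln h)/n = 1.20180.

k = 1.821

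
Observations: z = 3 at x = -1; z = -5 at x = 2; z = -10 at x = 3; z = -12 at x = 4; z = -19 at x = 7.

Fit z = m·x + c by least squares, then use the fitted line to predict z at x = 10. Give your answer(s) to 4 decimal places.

Forming MᵀM = [[79, 15]; [15, 5]] and Mᵀz = [-224, -43]ᵀ gives MᵀM·[m, c]ᵀ = Mᵀz.
Δ = 79·5 − 15² = 170.
m = ((-224)·5 − 15·(-43))/170 = -95/34; c = (79·(-43) − 15·(-224))/170 = -37/170.
At x = 10: ẑ = (-95/34)·(10) + (-37/170)·(1) = -4787/170.

ẑ = -28.1588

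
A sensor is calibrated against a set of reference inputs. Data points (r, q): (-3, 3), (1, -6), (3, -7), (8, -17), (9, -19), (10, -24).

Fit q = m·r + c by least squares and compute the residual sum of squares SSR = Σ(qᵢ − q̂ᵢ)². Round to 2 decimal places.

Setting ∂/∂m … = 0 gives: 264·m + 28·c = -583;  28·m + 6·c = -70.
det = 264·6 − 28² = 800.
m = ((-583)·6 − 28·(-70))/800 = -769/400; c = (264·(-70) − 28·(-583))/800 = -539/200.
Residuals: -29/400, -553/400, 117/80, 43/40, 399/400, -52/25; SSR = 4213/400.

SSR = 10.53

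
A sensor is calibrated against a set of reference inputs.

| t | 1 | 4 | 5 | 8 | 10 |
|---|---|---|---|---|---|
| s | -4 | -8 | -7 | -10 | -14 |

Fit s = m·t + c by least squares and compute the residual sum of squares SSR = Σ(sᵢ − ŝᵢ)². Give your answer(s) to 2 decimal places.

SSR = 3.98

Sums needed: Σt·t = 206, Σt = 28, Σ1 = 5.
And Σt·s = -291, Σs = -43.
Determinant 206·5 − 28² = 246.
m = ((-291)·5 − 28·(-43))/246 = -251/246; c = (206·(-43) − 28·(-291))/246 = -355/123.
Residuals: -23/246, -127/123, 81/82, 43/41, -112/123; SSR = 979/246.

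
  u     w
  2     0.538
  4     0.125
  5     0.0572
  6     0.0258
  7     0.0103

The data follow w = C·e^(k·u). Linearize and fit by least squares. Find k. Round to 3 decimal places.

k = -0.786

Taking logs, ln w = k·u + ln C, so regress ln w on u.
XᵀX = [[130.0000, 24.0000]; [24.0000, 5]], rhs = [-77.8371, -13.7935]ᵀ  (here Σu = 24.0000, Σ(u)² = 130.0000, Σln w = -13.7935, Σu·ln w = -77.8371).
Δ = 130.0000·5 − (24.0000)² = 74.0000; k = (-77.8371·5 − 24.0000·-13.7935)/74.0000 = -0.78569, ln C = (130.0000·-13.7935 − 24.0000·-77.8371)/74.0000 = 1.01259.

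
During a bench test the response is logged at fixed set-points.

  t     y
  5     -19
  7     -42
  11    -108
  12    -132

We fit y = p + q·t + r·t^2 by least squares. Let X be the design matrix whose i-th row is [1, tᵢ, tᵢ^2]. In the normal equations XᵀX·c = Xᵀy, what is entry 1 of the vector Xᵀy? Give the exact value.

-301

Entry 1 ↔ basis 1, so (Xᵀy)_{1} = Σᵢ yᵢ = (1)·(-19) + (1)·(-42) + (1)·(-108) + (1)·(-132) = -301.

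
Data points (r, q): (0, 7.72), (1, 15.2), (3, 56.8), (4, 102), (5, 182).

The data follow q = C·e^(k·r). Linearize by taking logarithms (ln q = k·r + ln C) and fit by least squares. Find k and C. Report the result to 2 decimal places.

k = 0.63, C = 7.98

With ln qᵢ as the transformed response and rᵢ as the regressor:
AᵀA = [[51.0000, 13.0000]; [13.0000, 5]], rhs = [59.3598, 18.6336]ᵀ  (here Σr = 13.0000, Σ(r)² = 51.0000, Σln q = 18.6336, Σr·ln q = 59.3598).
Solving (det = 86.0000): k = 0.63444, ln C = 2.07718, so C = exp(2.07718) = 7.98190.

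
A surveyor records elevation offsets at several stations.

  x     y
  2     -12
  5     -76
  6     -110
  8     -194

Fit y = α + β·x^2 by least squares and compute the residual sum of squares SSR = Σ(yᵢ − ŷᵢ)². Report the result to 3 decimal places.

SSR = 0.580

Sums needed: Σ1 = 4, Σx^2 = 129, Σx^2·x^2 = 6033.
For Aᵀy: Σy = -392, Σx^2·y = -18324.
Δ = 4·6033 − 129² = 7491.
α = ((-392)·6033 − 129·(-18324))/7491 = -380/2497; β = (4·(-18324) − 129·(-392))/7491 = -7576/2497.
Residuals: 720/2497, 8/2497, -1554/2497, 826/2497; SSR = 1448/2497.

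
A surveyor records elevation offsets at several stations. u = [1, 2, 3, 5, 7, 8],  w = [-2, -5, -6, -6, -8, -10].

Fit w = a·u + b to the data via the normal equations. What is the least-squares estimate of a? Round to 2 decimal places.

a = -0.91

The normal system MᵀM·[a, b]ᵀ = Mᵀw is [[152, 26]; [26, 6]]·[a, b]ᵀ = [-196, -37]ᵀ.
det = 152·6 − 26² = 236.
a = ((-196)·6 − 26·(-37))/236 = -107/118; b = (152·(-37) − 26·(-196))/236 = -132/59.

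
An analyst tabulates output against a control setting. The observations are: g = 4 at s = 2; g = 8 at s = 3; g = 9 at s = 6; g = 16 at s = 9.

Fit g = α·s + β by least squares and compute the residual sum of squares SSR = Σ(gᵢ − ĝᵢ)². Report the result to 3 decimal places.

SSR = 7.250

XᵀX·[α, β]ᵀ = Xᵀg reads: 130·α + 20·β = 230;  20·α + 4·β = 37.
Determinant 130·4 − 20² = 120.
α = (230·4 − 20·37)/120 = 3/2; β = (130·37 − 20·230)/120 = 7/4.
Residuals: -3/4, 7/4, -7/4, 3/4; SSR = 29/4.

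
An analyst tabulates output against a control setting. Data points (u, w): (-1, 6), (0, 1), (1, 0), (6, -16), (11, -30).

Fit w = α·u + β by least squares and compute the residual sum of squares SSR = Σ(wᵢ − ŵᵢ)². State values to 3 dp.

Entries of XᵀX: Σu·u = 159, Σu = 17, Σ1 = 5.
Right-hand side: Σu·w = -432, Σw = -39.
Normal equations: [[159, 17]; [17, 5]]·[α, β]ᵀ = [-432, -39]ᵀ.
Δ = 159·5 − 17² = 506.
α = ((-432)·5 − 17·(-39))/506 = -1497/506; β = (159·(-39) − 17·(-432))/506 = 1143/506.
Residuals: 18/23, -637/506, 177/253, -257/506, 72/253; SSR = 1531/506.

SSR = 3.026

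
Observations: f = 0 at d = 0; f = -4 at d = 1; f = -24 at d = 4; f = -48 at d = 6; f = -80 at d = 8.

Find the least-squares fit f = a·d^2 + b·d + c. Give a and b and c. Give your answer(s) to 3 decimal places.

a = -0.997, b = -1.962, c = -0.418

XᵀX·[a, b, c]ᵀ = Xᵀf reads: 5649·a + 793·b + 117·c = -7236;  793·a + 117·b + 19·c = -1028;  117·a + 19·b + 5·c = -156.
(Σd^2·d^2 = 5649, Σd^2·d = 793, Σd^2 = 117, Σd·d = 117, Σd = 19, Σ1 = 5, Σd^2·f = -7236, Σd·f = -1028, Σf = -156.)
Solving the 3×3 system (Gaussian elimination) gives a = -11264/11299, b = -22164/11299, c = -4728/11299.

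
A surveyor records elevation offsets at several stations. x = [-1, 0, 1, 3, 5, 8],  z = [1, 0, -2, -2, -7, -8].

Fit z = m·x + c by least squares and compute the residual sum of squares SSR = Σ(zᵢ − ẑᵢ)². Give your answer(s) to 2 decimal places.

From the data, Σx·x = 100, Σx = 16, Σ1 = 6.
For Aᵀz: Σx·z = -108, Σz = -18.
Normal equations: [[100, 16]; [16, 6]]·[m, c]ᵀ = [-108, -18]ᵀ.
Eliminating c: 6·(row 1) − 16·(row 2) gives 344·m = 6·(-108) − 16·(-18) = -360, so m = -45/43.
Then c = ((-18) − 16·(-45/43))/6 = -9/43.
Residuals: 7/43, 9/43, -32/43, 58/43, -67/43, 25/43; SSR = 224/43.

SSR = 5.21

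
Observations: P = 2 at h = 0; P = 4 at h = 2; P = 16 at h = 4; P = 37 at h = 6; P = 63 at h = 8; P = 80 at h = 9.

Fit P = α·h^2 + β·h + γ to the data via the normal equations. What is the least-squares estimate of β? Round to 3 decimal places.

Forming XᵀX = [[12225, 1529, 201]; [1529, 201, 29]; [201, 29, 6]] and XᵀP = [12116, 1518, 202]ᵀ gives XᵀX·[α, β, γ]ᵀ = XᵀP.
Solving the 3×3 system (Gaussian elimination) gives α = 14051/13956, β = -1501/4652, γ = 5227/3489.

β = -0.323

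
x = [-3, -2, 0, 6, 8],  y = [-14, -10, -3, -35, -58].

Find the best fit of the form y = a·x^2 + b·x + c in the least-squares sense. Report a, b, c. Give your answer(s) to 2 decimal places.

From the data, Σx^2·x^2 = 5489, Σx^2·x = 693, Σx^2 = 113, Σx·x = 113, Σx = 9, Σ1 = 5.
Right-hand side: Σx^2·y = -5138, Σx·y = -612, Σy = -120.
So AᵀA·[a, b, c]ᵀ = Aᵀy: [[5489, 693, 113]; [693, 113, 9]; [113, 9, 5]]·[a, b, c]ᵀ = [-5138, -612, -120]ᵀ.
Solving the 3×3 system (Gaussian elimination) gives a = -25597/27762, b = 2649/4627, c = -116405/27762.

a = -0.92, b = 0.57, c = -4.19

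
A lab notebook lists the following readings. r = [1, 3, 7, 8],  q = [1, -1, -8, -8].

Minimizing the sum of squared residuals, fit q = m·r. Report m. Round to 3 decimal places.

m = -0.992

Setting ∂/∂m … = 0 gives: 123·m = -122.
(Σr·r = 123, Σr·q = -122.)
m = (-122)/123 = -0.99187.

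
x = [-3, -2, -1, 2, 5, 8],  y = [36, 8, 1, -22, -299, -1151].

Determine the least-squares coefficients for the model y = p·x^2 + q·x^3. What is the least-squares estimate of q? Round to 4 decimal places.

Entries of AᵀA: Σx^2·x^2 = 4835, Σx^2·x^3 = 35649, Σx^3·x^3 = 278627.
And Σx^2·y = -80870, Σx^3·y = -627900.
AᵀA·[p, q]ᵀ = Aᵀy becomes [[4835, 35649]; [35649, 278627]]·[p, q]ᵀ = [-80870, -627900]ᵀ.
Eliminating q: 278627·(row 1) − 35649·(row 2) gives 76310344·p = 278627·(-80870) − 35649·(-627900) = -148558390, so p = -74279195/38155172.
Then q = ((-627900) − 35649·(-74279195/38155172))/278627 = -76480935/38155172.

q = -2.0045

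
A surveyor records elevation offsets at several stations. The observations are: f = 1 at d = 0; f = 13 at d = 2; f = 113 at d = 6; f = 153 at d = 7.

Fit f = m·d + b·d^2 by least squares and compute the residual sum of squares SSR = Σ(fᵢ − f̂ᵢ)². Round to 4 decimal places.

SSR = 1.0446

Normal-equation sums: Σd·d = 89, Σd·d^2 = 567, Σd^2·d^2 = 3713.
For Xᵀf: Σd·f = 1775, Σd^2·f = 11617.
det = 89·3713 − 567² = 8968.
m = (1775·3713 − 567·11617)/8968 = 467/1121; b = (89·11617 − 567·1775)/8968 = 3436/1121.
Residuals: 1, -105/1121, 175/1121, -120/1121; SSR = 1171/1121.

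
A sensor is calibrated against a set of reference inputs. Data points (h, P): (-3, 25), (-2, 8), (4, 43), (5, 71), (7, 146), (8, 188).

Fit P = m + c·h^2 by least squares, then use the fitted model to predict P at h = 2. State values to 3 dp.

From the data, Σ1 = 6, Σh^2 = 167, Σh^2·h^2 = 7475.
Right-hand side: ΣP = 481, Σh^2·P = 21906.
So MᵀM·[m, c]ᵀ = MᵀP: [[6, 167]; [167, 7475]]·[m, c]ᵀ = [481, 21906]ᵀ.
Δ = 6·7475 − 167² = 16961.
m = (481·7475 − 167·21906)/16961 = -62827/16961; c = (6·21906 − 167·481)/16961 = 51109/16961.
At h = 2: P̂ = (-62827/16961)·(1) + (51109/16961)·(4) = 141609/16961.

P̂ = 8.349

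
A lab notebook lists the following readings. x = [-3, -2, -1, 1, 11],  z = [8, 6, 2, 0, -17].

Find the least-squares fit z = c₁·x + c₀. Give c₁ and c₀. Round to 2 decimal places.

Entries of MᵀM: Σx·x = 136, Σx = 6, Σ1 = 5.
For Mᵀz: Σx·z = -225, Σz = -1.
MᵀM·[c₁, c₀]ᵀ = Mᵀz becomes [[136, 6]; [6, 5]]·[c₁, c₀]ᵀ = [-225, -1]ᵀ.
Eliminating c₀: 5·(row 1) − 6·(row 2) gives 644·c₁ = 5·(-225) − 6·(-1) = -1119, so c₁ = -1119/644.
Then c₀ = ((-1) − 6·(-1119/644))/5 = 607/322.

c₁ = -1.74, c₀ = 1.89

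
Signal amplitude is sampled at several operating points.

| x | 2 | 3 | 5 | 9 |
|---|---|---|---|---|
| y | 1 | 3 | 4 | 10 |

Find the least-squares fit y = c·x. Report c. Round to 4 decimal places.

Compute the Gram sums: Σx·x = 119.
And Σx·y = 121.
So AᵀA·[c]ᵀ = Aᵀy: [[119]]·[c]ᵀ = [121]ᵀ.
c = 121/119 = 1.01681.

c = 1.0168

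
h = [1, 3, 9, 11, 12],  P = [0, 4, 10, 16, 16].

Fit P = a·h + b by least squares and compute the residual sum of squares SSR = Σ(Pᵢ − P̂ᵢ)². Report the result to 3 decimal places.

SSR = 5.777

From the data, Σh·h = 356, Σh = 36, Σ1 = 5.
For XᵀP: Σh·P = 470, ΣP = 46.
XᵀX·[a, b]ᵀ = XᵀP becomes [[356, 36]; [36, 5]]·[a, b]ᵀ = [470, 46]ᵀ.
Δ = 356·5 − 36² = 484.
a = (470·5 − 36·46)/484 = 347/242; b = (356·46 − 36·470)/484 = -136/121.
Residuals: -75/242, 199/242, -431/242, 327/242, -10/121; SSR = 699/121.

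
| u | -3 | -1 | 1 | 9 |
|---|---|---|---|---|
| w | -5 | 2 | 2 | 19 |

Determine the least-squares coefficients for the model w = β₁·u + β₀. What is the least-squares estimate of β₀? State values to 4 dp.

β₀ = 1.6265

With design matrix X, XᵀX = [[92, 6]; [6, 4]] and Xᵀw = [186, 18]ᵀ.
Δ = 92·4 − 6² = 332.
β₁ = (186·4 − 6·18)/332 = 159/83; β₀ = (92·18 − 6·186)/332 = 135/83.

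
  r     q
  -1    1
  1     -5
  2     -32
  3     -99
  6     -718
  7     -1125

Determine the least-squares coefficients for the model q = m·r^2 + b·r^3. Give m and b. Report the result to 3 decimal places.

m = -1.969, b = -2.998

Forming AᵀA = [[3796, 24858]; [24858, 165100]] and Aᵀq = [-81996, -543898]ᵀ gives AᵀA·[m, b]ᵀ = Aᵀq.
Eliminating b: 165100·(row 1) − 24858·(row 2) gives 8799436·m = 165100·(-81996) − 24858·(-543898) = -17323116, so m = -4330779/2199859.
Then b = ((-543898) − 24858·(-4330779/2199859))/165100 = -6595060/2199859.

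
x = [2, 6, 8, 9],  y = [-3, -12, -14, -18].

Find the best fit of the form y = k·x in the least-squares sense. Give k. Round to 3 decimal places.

k = -1.903

Normal-equation sums: Σx·x = 185.
Moment sums: Σx·y = -352.
Hence k = -352 / 185 ≈ -1.9027.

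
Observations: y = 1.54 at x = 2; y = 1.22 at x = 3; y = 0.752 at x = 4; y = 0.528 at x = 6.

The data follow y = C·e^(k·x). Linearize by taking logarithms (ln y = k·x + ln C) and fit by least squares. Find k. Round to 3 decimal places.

Linearized form: ln y = k·x + ln C. From the 4 transformed points,
XᵀX = [[65.0000, 15.0000]; [15.0000, 4]], rhs = [-3.5119, -0.2930]ᵀ  (here Σx = 15.0000, Σ(x)² = 65.0000, Σln y = -0.2930, Σx·ln y = -3.5119).
Solving (det = 35.0000): k = -0.27577, ln C = 0.96088.

k = -0.276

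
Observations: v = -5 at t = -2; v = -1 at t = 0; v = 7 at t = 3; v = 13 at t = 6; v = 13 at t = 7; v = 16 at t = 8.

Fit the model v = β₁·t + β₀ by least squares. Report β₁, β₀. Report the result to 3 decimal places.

β₁ = 2.094, β₀ = -0.512

Entries of MᵀM: Σt·t = 162, Σt = 22, Σ1 = 6.
For Mᵀv: Σt·v = 328, Σv = 43.
Δ = 162·6 − 22² = 488.
β₁ = (328·6 − 22·43)/488 = 511/244; β₀ = (162·43 − 22·328)/488 = -125/244.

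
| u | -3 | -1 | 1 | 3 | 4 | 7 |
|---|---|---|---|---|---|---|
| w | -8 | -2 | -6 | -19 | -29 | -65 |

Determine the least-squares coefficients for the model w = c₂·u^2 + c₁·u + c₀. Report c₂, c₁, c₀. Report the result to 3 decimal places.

c₂ = -0.984, c₁ = -1.919, c₀ = -4.046

The normal system AᵀA·[c₂, c₁, c₀]ᵀ = Aᵀw is [[2821, 407, 85]; [407, 85, 11]; [85, 11, 6]]·[c₂, c₁, c₀]ᵀ = [-3900, -608, -129]ᵀ.
Solving the 3×3 system (Gaussian elimination) gives c₂ = -30794/31305, c₁ = -60083/31305, c₀ = -42219/10435.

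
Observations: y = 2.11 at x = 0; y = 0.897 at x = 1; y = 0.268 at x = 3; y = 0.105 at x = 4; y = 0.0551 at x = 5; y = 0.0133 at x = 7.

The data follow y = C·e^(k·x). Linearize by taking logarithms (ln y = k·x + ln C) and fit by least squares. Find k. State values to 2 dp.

k = -0.72

With ln yᵢ as the transformed response and xᵢ as the regressor:
Σx = 20.0000, Σ(x)² = 100.0000, Σln y = -10.1512, Σx·ln y = -57.8072.
Equations: 100.0000·k + 20.0000·ln C = -57.8072;  20.0000·k + 6·ln C = -10.1512.
Solving (det = 200.0000): k = -0.71910, ln C = 0.70513.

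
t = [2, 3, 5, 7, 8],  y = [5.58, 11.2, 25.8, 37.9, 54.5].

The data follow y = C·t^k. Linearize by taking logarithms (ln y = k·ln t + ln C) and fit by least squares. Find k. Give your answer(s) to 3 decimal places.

Linearized form: ln y = k·ln t + ln C. From the 5 transformed points,
XᵀX = [[12.3883, 7.4265]; [7.4265, 5]], rhs = [24.4644, 15.0186]ᵀ  (here Σln t = 7.4265, Σ(ln t)² = 12.3883, Σln y = 15.0186, Σln t·ln y = 24.4644).
Slope k = (n·Σln t·ln y − Σln t·Σln y)/(n·Σ(ln t)² − (Σln t)²) = (5·24.4644 − 7.4265·15.0186)/6.7880 = 1.58888; ln C = (Σln y − k·Σln t)/n = 0.64375.

k = 1.589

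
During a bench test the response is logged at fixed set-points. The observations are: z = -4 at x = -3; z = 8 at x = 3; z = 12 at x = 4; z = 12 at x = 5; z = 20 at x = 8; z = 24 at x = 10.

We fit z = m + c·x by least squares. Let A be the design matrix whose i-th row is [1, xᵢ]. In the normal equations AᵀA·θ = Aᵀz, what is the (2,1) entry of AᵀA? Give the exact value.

Row 2 ↔ basis x, column 1 ↔ basis 1, so (AᵀA)_{2,1} = Σᵢ x = (-3)·(1) + (3)·(1) + (4)·(1) + (5)·(1) + (8)·(1) + (10)·(1) = 27.

27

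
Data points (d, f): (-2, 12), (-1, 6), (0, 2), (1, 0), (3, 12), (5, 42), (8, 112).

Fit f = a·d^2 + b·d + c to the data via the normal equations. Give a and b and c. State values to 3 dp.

a = 1.979, b = -1.927, c = 1.028

From the data, Σd^2·d^2 = 4820, Σd^2·d = 656, Σd^2 = 104, Σd·d = 104, Σd = 14, Σ1 = 7.
And Σd^2·f = 8380, Σd·f = 1112, Σf = 186.
Solving the 3×3 system (Gaussian elimination) gives a = 41711/21081, b = -40613/21081, c = 7224/7027.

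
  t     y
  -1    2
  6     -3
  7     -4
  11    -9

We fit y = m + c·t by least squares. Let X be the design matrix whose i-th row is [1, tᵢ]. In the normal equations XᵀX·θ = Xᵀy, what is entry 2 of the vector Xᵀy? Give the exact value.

-147

Entry 2 ↔ basis t, so (Xᵀy)_{2} = Σᵢ (t)·yᵢ = (-1)·(2) + (6)·(-3) + (7)·(-4) + (11)·(-9) = -147.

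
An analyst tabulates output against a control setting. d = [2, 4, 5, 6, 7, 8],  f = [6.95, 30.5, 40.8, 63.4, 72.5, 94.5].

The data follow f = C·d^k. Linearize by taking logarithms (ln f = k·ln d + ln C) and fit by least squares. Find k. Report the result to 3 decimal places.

Taking logs, ln f = k·ln d + ln C, so regress ln f on ln d.
AᵀA = [[16.3136, 9.5060]; [9.5060, 6]], rhs = [37.2796, 22.0468]ᵀ  (here Σln d = 9.5060, Σ(ln d)² = 16.3136, Σln f = 22.0468, Σln d·ln f = 37.2796).
Solving (det = 7.5177): k = 1.87566, ln C = 0.70280.

k = 1.876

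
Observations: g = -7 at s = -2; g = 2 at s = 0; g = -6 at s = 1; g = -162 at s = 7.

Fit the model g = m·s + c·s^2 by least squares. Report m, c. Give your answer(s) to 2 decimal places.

m = -2.49, c = -2.95

The normal system AᵀA·[m, c]ᵀ = Aᵀg is [[54, 336]; [336, 2418]]·[m, c]ᵀ = [-1126, -7972]ᵀ.
det = 54·2418 − 336² = 17676.
m = ((-1126)·2418 − 336·(-7972))/17676 = -3673/1473; c = (54·(-7972) − 336·(-1126))/17676 = -4346/1473.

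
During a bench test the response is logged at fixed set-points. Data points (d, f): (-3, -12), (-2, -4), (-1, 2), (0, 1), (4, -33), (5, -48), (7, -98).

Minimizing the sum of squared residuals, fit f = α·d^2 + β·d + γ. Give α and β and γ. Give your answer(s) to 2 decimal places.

α = -1.89, β = -0.93, γ = 2.05

With design matrix A, AᵀA = [[3380, 496, 104]; [496, 104, 10]; [104, 10, 7]] and Aᵀf = [-6652, -1016, -192]ᵀ.
Row-reducing yields α = -12129/6403, β = -314/337, γ = 13100/6403.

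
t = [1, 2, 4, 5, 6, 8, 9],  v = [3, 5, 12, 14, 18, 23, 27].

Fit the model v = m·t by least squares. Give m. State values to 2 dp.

m = 2.93

With design matrix A, AᵀA = [[227]] and Aᵀv = [666]ᵀ.
Hence m = 666 / 227 ≈ 2.93392.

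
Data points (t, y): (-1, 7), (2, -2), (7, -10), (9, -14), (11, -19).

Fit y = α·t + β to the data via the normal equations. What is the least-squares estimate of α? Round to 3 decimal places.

α = -2.048

The normal equations are: 256·α + 28·β = -416;  28·α + 5·β = -38.
(Σt·t = 256, Σt = 28, Σ1 = 5, Σt·y = -416, Σy = -38.)
det = 256·5 − 28² = 496.
α = ((-416)·5 − 28·(-38))/496 = -127/62; β = (256·(-38) − 28·(-416))/496 = 120/31.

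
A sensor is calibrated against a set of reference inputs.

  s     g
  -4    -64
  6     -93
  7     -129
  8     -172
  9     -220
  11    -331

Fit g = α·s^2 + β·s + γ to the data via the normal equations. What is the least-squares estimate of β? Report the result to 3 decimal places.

Normal-equation sums: Σs^2·s^2 = 29251, Σs^2·s = 3067, Σs^2 = 367, Σs·s = 367, Σs = 37, Σ1 = 6.
Right-hand side: Σs^2·g = -79572, Σs·g = -8202, Σg = -1009.
XᵀX·[α, β, γ]ᵀ = Xᵀg becomes [[29251, 3067, 367]; [3067, 367, 37]; [367, 37, 6]]·[α, β, γ]ᵀ = [-79572, -8202, -1009]ᵀ.
Row-reducing yields α = -9055/3044, β = 63131/21308, γ = -47777/10654.

β = 2.963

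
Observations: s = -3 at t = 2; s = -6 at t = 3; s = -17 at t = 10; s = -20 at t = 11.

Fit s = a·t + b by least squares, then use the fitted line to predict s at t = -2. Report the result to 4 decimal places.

ŝ = 3.5385

Entries of XᵀX: Σt·t = 234, Σt = 26, Σ1 = 4.
For Xᵀs: Σt·s = -414, Σs = -46.
Δ = 234·4 − 26² = 260.
a = ((-414)·4 − 26·(-46))/260 = -23/13; b = (234·(-46) − 26·(-414))/260 = 0.
At t = -2: ŝ = (-23/13)·(-2) + (0)·(1) = 46/13.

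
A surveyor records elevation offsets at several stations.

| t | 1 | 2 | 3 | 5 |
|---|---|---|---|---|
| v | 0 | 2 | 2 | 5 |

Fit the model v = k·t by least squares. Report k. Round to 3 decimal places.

Setting ∂/∂k … = 0 gives: 39·k = 35.
Hence k = 35 / 39 ≈ 0.897436.

k = 0.897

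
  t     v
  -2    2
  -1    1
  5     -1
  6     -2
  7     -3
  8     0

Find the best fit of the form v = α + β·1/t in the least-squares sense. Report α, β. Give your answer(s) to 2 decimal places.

Compute the Gram sums: Σ1 = 6, Σ1/t = -727/840, Σ1/t·1/t = 955249/705600.
And Σv = -3, Σ1/t·v = -311/105.
Eliminating β: (955249/705600)·(row 1) − (-727/840)·(row 2) gives (1040593/141120)·α = (955249/705600)·(-3) − (-727/840)·(-311/105) = -667789/100800, so α = -4674523/5202965.
Then β = ((-311/105) − (-727/840)·(-4674523/5202965))/(955249/705600) = -2874312/1040593.

α = -0.90, β = -2.76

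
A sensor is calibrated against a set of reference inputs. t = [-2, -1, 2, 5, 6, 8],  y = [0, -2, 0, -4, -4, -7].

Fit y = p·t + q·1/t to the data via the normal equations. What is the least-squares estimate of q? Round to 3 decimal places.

q = 3.078

Forming MᵀM = [[134, 6]; [6, 22801/14400]] and Mᵀy = [-98, -41/120]ᵀ gives MᵀM·[p, q]ᵀ = Mᵀy.
Δ = 134·(22801/14400) − 6² = 1268467/7200.
p = ((-98)·(22801/14400) − 6·(-41/120))/(1268467/7200) = -1102489/1268467; q = (134·(-41/120) − 6·(-98))/(1268467/7200) = 3903960/1268467.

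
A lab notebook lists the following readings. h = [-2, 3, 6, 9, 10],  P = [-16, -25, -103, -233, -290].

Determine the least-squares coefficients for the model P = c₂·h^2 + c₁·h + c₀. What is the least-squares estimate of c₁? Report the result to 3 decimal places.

c₁ = 1.156

Setting ∂/∂c₂ … = 0 gives: 17954·c₂ + 1964·c₁ + 230·c₀ = -51870;  1964·c₂ + 230·c₁ + 26·c₀ = -5658;  230·c₂ + 26·c₁ + 5·c₀ = -667.
(Σh^2·h^2 = 17954, Σh^2·h = 1964, Σh^2 = 230, Σh·h = 230, Σh = 26, Σ1 = 5, Σh^2·P = -51870, Σh·P = -5658, ΣP = -667.)
Row-reducing yields c₂ = -45418/15171, c₁ = 5846/5057, c₀ = -25781/15171.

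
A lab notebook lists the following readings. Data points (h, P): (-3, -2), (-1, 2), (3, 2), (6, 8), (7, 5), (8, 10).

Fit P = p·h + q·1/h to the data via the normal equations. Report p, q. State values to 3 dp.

p = 1.148, q = -3.310

Entries of AᵀA: Σh·h = 168, Σh·1/h = 6, Σ1/h·1/h = 4033/3136.
Moment sums: Σh·P = 173, Σ1/h·P = 221/84.
AᵀA·[p, q]ᵀ = AᵀP becomes [[168, 6]; [6, 4033/3136]]·[p, q]ᵀ = [173, 221/84]ᵀ.
Determinant 168·(4033/3136) − 6² = 10083/56.
p = (173·(4033/3136) − 6·(221/84))/(10083/56) = 648205/564648; q = (168·(221/84) − 6·173)/(10083/56) = -33376/10083.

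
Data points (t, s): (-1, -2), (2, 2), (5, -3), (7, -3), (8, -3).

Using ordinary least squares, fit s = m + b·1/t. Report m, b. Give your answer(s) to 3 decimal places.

Compute the Gram sums: Σ1 = 5, Σ1/t = -9/280, Σ1/t·1/t = 103961/78400.
And Σs = -9, Σ1/t·s = 447/280.
Normal equations: [[5, -9/280]; [-9/280, 103961/78400]]·[m, b]ᵀ = [-9, 447/280]ᵀ.
Eliminating b: (103961/78400)·(row 1) − (-9/280)·(row 2) gives (129931/19600)·m = (103961/78400)·(-9) − (-9/280)·(447/280) = -465813/39200, so m = -465813/259862.
Then b = ((447/280) − (-9/280)·(-465813/259862))/(103961/78400) = 150780/129931.

m = -1.793, b = 1.160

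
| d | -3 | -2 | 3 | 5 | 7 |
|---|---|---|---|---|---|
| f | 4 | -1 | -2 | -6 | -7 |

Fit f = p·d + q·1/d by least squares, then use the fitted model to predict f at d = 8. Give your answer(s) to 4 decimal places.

f̂ = -9.2538

Normal-equation sums: Σd·d = 96, Σd·1/d = 5, Σ1/d·1/d = 23489/44100.
Right-hand side: Σd·f = -95, Σ1/d·f = -37/10.
XᵀX·[p, q]ᵀ = Xᵀf becomes [[96, 5]; [5, 23489/44100]]·[p, q]ᵀ = [-95, -37/10]ᵀ.
Determinant 96·(23489/44100) − 5² = 96037/3675.
p = ((-95)·(23489/44100) − 5·(-37/10))/(96037/3675) = -1415605/1152444; q = (96·(-37/10) − 5·(-95))/(96037/3675) = 440265/96037.
At d = 8: f̂ = (-1415605/1152444)·(8) + (440265/96037)·(1/8) = -21328885/2304888.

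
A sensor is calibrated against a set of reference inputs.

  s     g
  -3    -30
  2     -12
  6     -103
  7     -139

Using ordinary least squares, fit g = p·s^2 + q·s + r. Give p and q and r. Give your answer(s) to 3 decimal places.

p = -2.899, q = 0.648, r = -1.917

The normal equations are: 3794·p + 540·q + 98·r = -10837;  540·p + 98·q + 12·r = -1525;  98·p + 12·q + 4·r = -284.
Row-reducing yields p = -7494/2585, q = 3349/5170, r = -901/470.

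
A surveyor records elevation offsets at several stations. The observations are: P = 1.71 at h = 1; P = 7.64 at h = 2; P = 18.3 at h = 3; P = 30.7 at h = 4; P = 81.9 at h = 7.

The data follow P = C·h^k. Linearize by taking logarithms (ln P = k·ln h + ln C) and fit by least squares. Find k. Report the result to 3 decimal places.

Taking logs, ln P = k·ln h + ln C, so regress ln P on ln h.
AᵀA = [[7.3958, 5.1240]; [5.1240, 5]], rhs = [17.9227, 13.3066]ᵀ  (here Σln h = 5.1240, Σ(ln h)² = 7.3958, Σln P = 13.3066, Σln h·ln P = 17.9227).
Slope k = (n·Σln h·ln P − Σln h·Σln P)/(n·Σ(ln h)² − (Σln h)²) = (5·17.9227 − 5.1240·13.3066)/10.7239 = 1.99847; ln C = (Σln P − k·Σln h)/n = 0.61329.

k = 1.998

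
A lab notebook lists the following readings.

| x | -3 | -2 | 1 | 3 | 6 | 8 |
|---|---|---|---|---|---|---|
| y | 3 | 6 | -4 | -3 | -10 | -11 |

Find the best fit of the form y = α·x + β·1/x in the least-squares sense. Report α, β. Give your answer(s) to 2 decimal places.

α = -1.35, β = -2.59

The normal equations are: 123·α + 6·β = -182;  6·α + (97/64)·β = -289/24.
(Σx·x = 123, Σx·1/x = 6, Σ1/x·1/x = 97/64, Σx·y = -182, Σ1/x·y = -289/24.)
Determinant 123·(97/64) − 6² = 9627/64.
α = ((-182)·(97/64) − 6·(-289/24))/(9627/64) = -13030/9627; β = (123·(-289/24) − 6·(-182))/(9627/64) = -24904/9627.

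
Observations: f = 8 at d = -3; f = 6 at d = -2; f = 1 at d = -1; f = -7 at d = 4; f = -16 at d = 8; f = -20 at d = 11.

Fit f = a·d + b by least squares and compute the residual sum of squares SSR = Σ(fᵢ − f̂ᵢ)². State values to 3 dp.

SSR = 8.000

Compute the Gram sums: Σd·d = 215, Σd = 17, Σ1 = 6.
And Σd·f = -413, Σf = -28.
Normal equations: [[215, 17]; [17, 6]]·[a, b]ᵀ = [-413, -28]ᵀ.
Determinant 215·6 − 17² = 1001.
a = ((-413)·6 − 17·(-28))/1001 = -2; b = (215·(-28) − 17·(-413))/1001 = 1.
Residuals: 1, 1, -2, 0, -1, 1; SSR = 8.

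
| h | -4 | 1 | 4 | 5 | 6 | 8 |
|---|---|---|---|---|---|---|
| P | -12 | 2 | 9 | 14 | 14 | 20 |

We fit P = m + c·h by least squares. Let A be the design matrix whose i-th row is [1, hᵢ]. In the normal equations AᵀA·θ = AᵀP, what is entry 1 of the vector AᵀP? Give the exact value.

Entry 1 ↔ basis 1, so (AᵀP)_{1} = Σᵢ Pᵢ = (1)·(-12) + (1)·(2) + (1)·(9) + (1)·(14) + (1)·(14) + (1)·(20) = 47.

47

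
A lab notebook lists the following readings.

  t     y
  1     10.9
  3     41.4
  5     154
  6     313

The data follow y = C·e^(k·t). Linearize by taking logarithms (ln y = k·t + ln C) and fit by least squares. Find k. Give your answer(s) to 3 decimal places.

k = 0.669

Linearized form: ln y = k·t + ln C. From the 4 transformed points,
Σt = 15.0000, Σ(t)² = 71.0000, Σln y = 16.8952, Σt·ln y = 73.2206.
Normal system: [[71.0000, 15.0000]; [15.0000, 4]]·[k, ln C]ᵀ = [73.2206, 16.8952]ᵀ.
Solving (det = 59.0000): k = 0.66872, ln C = 1.71611.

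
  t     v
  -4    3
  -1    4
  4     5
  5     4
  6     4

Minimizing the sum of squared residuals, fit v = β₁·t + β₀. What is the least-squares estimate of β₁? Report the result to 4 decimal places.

From the data, Σt·t = 94, Σt = 10, Σ1 = 5.
Right-hand side: Σt·v = 48, Σv = 20.
Normal equations: [[94, 10]; [10, 5]]·[β₁, β₀]ᵀ = [48, 20]ᵀ.
Δ = 94·5 − 10² = 370.
β₁ = (48·5 − 10·20)/370 = 4/37; β₀ = (94·20 − 10·48)/370 = 140/37.

β₁ = 0.1081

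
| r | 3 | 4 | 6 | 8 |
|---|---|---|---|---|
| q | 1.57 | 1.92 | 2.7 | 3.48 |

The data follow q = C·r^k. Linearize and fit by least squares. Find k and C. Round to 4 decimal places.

Linearized form: ln q = k·ln r + ln C. From the 4 transformed points,
XᵀX = [[10.6632, 6.3561]; [6.3561, 4]], rhs = [5.7727, 3.3437]ᵀ  (here Σln r = 6.3561, Σ(ln r)² = 10.6632, Σln q = 3.3437, Σln r·ln q = 5.7727).
Solving (det = 2.2529): k = 0.81579, ln C = -0.46039, so C = exp(-0.46039) = 0.63103.

k = 0.8158, C = 0.6310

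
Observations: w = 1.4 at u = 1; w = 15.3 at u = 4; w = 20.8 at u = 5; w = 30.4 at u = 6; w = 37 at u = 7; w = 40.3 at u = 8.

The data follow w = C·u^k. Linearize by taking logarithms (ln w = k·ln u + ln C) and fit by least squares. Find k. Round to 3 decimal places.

k = 1.658

Taking logs, ln w = k·ln u + ln C, so regress ln w on ln u.
XᵀX = [[15.8331, 8.8128]; [8.8128, 6]], rhs = [29.4969, 16.8210]ᵀ  (here Σln u = 8.8128, Σ(ln u)² = 15.8331, Σln w = 16.8210, Σln u·ln w = 29.4969).
Solving (det = 17.3327): k = 1.65818, ln C = 0.36795.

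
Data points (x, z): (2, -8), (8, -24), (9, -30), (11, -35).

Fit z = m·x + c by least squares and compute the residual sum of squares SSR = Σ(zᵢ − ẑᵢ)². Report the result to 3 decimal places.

Entries of MᵀM: Σx·x = 270, Σx = 30, Σ1 = 4.
Moment sums: Σx·z = -863, Σz = -97.
Eliminating c: 4·(row 1) − 30·(row 2) gives 180·m = 4·(-863) − 30·(-97) = -542, so m = -271/90.
Then c = ((-97) − 30·(-271/90))/4 = -5/3.
Residuals: -14/45, 79/45, -37/30, -19/90; SSR = 427/90.

SSR = 4.744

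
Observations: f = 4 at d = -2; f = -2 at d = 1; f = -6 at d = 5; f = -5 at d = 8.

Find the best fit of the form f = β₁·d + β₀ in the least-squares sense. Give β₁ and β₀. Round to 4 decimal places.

β₁ = -0.9138, β₀ = 0.4914

AᵀA·[β₁, β₀]ᵀ = Aᵀf reads: 94·β₁ + 12·β₀ = -80;  12·β₁ + 4·β₀ = -9.
(Σd·d = 94, Σd = 12, Σ1 = 4, Σd·f = -80, Σf = -9.)
det = 94·4 − 12² = 232.
β₁ = ((-80)·4 − 12·(-9))/232 = -53/58; β₀ = (94·(-9) − 12·(-80))/232 = 57/116.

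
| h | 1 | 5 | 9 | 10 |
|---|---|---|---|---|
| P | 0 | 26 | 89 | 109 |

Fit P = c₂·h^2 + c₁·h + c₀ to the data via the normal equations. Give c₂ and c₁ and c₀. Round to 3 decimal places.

Normal-equation sums: Σh^2·h^2 = 17187, Σh^2·h = 1855, Σh^2 = 207, Σh·h = 207, Σh = 25, Σ1 = 4.
Right-hand side: Σh^2·P = 18759, Σh·P = 2021, ΣP = 224.
Normal equations: [[17187, 1855, 207]; [1855, 207, 25]; [207, 25, 4]]·[c₂, c₁, c₀]ᵀ = [18759, 2021, 224]ᵀ.
Row-reducing yields c₂ = 15189/13592, c₁ = -1659/13592, c₀ = -7255/6796.

c₂ = 1.117, c₁ = -0.122, c₀ = -1.068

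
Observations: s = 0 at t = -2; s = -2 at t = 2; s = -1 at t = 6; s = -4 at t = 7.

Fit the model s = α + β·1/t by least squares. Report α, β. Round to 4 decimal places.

α = -1.5734, β = -2.2822

The normal equations are: 4·α + (13/42)·β = -7;  (13/42)·α + (967/1764)·β = -73/42.
(Σ1 = 4, Σ1/t = 13/42, Σ1/t·1/t = 967/1764, Σs = -7, Σ1/t·s = -73/42.)
Eliminating β: (967/1764)·(row 1) − (13/42)·(row 2) gives (411/196)·α = (967/1764)·(-7) − (13/42)·(-73/42) = -485/147, so α = -1940/1233.
Then β = ((-73/42) − (13/42)·(-1940/1233))/(967/1764) = -938/411.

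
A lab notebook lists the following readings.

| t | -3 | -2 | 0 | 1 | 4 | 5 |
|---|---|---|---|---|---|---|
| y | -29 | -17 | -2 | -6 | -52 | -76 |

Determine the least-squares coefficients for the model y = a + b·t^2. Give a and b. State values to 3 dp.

a = -3.332, b = -2.946

MᵀM·[a, b]ᵀ = Mᵀy reads: 6·a + 55·b = -182;  55·a + 979·b = -3067.
Eliminating b: 979·(row 1) − 55·(row 2) gives 2849·a = 979·(-182) − 55·(-3067) = -9493, so a = -863/259.
Then b = ((-3067) − 55·(-863/259))/979 = -8392/2849.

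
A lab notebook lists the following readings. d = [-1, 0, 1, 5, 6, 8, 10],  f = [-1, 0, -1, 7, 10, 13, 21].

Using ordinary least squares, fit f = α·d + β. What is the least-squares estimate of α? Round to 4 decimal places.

Normal-equation sums: Σd·d = 227, Σd = 29, Σ1 = 7.
And Σd·f = 409, Σf = 49.
Determinant 227·7 − 29² = 748.
α = (409·7 − 29·49)/748 = 721/374; β = (227·49 − 29·409)/748 = -369/374.

α = 1.9278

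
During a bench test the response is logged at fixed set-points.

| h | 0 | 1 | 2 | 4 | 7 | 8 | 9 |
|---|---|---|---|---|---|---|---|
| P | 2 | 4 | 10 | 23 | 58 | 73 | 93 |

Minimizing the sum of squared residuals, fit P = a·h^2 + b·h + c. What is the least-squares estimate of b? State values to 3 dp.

b = 1.278

Sums needed: Σh^2·h^2 = 13331, Σh^2·h = 1657, Σh^2 = 215, Σh·h = 215, Σh = 31, Σ1 = 7.
Moment sums: Σh^2·P = 15459, Σh·P = 1943, ΣP = 263.
MᵀM·[a, b, c]ᵀ = MᵀP becomes [[13331, 1657, 215]; [1657, 215, 31]; [215, 31, 7]]·[a, b, c]ᵀ = [15459, 1943, 263]ᵀ.
Inverting the 3×3 Gram matrix, [a, b, c]ᵀ = [43820/45489, 58118/45489, 35269/15163]ᵀ.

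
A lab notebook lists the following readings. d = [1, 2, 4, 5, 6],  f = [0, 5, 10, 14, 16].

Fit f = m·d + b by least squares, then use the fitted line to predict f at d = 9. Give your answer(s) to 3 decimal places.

f̂ = 25.953

Setting ∂/∂m … = 0 gives: 82·m + 18·b = 216;  18·m + 5·b = 45.
Eliminating b: 5·(row 1) − 18·(row 2) gives 86·m = 5·216 − 18·45 = 270, so m = 135/43.
Then b = (45 − 18·(135/43))/5 = -99/43.
At d = 9: f̂ = (135/43)·(9) + (-99/43)·(1) = 1116/43.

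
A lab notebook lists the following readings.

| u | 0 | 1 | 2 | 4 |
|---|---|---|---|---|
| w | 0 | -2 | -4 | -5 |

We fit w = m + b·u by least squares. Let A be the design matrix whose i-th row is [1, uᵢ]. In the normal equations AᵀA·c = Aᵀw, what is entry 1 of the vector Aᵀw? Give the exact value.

-11

Entry 1 ↔ basis 1, so (Aᵀw)_{1} = Σᵢ wᵢ = (1)·(0) + (1)·(-2) + (1)·(-4) + (1)·(-5) = -11.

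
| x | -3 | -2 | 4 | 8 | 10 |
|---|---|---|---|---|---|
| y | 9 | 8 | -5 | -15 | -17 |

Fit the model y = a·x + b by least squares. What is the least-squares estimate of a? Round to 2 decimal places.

a = -2.11

The normal equations are: 193·a + 17·b = -353;  17·a + 5·b = -20.
(Σx·x = 193, Σx = 17, Σ1 = 5, Σx·y = -353, Σy = -20.)
Determinant 193·5 − 17² = 676.
a = ((-353)·5 − 17·(-20))/676 = -1425/676; b = (193·(-20) − 17·(-353))/676 = 2141/676.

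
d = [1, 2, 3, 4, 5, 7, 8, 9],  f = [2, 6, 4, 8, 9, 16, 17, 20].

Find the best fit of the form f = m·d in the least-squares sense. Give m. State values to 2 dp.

m = 2.13

From the data, Σd·d = 249.
And Σd·f = 531.
So AᵀA·[m]ᵀ = Aᵀf: [[249]]·[m]ᵀ = [531]ᵀ.
m = 531/249 = 2.13253.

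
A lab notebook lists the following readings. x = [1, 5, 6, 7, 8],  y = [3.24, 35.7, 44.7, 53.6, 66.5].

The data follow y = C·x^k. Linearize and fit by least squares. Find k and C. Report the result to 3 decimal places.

Let Y = ln y. Fitting Y = k·ln x + ln C by least squares:
Over the data: Σln x = 7.4265, Σ(ln x)² = 13.9113, Σln y = 16.7294, Σln x·ln y = 29.0382.
Normal system: [[13.9113, 7.4265]; [7.4265, 5]]·[k, ln C]ᵀ = [29.0382, 16.7294]ᵀ.
Slope k = (n·Σln x·ln y − Σln x·Σln y)/(n·Σ(ln x)² − (Σln x)²) = (5·29.0382 − 7.4265·16.7294)/14.4030 = 1.45448; ln C = (Σln y − k·Σln x)/n = 1.18554, so C = exp(1.18554) = 3.27246.

k = 1.454, C = 3.272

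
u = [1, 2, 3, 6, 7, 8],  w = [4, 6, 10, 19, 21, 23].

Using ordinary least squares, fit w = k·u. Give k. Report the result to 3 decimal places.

k = 3.012

MᵀM·[k]ᵀ = Mᵀw reads: 163·k = 491.
k = 491/163 = 3.01227.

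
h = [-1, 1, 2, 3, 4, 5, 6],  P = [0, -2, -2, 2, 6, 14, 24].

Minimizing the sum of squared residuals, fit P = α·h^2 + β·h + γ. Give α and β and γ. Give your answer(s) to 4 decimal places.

α = 0.9982, β = -1.6877, γ = -2.2975

XᵀX·[α, β, γ]ᵀ = XᵀP reads: 2276·α + 440·β + 92·γ = 1318;  440·α + 92·β + 20·γ = 238;  92·α + 20·β + 7·γ = 42.
Solving the 3×3 system (Gaussian elimination) gives α = 1691/1694, β = -2859/1694, γ = -278/121.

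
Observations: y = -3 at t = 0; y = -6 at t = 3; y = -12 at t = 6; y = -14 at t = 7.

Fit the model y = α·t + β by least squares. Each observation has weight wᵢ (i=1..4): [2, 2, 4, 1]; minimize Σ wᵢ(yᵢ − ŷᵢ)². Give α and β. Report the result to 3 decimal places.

α = -1.581, β = -2.389

With design matrix X, XᵀWX = [[211, 37]; [37, 9]] and XᵀWy = [-422, -80]ᵀ.
Eliminating β: 9·(row 1) − 37·(row 2) gives 530·α = 9·(-422) − 37·(-80) = -838, so α = -419/265.
Then β = ((-80) − 37·(-419/265))/9 = -633/265.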